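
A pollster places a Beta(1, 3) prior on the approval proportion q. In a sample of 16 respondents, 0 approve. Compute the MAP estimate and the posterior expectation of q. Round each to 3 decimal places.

Posterior: Beta(1+0, 3+16) = Beta(1, 19).
Since α = 1 ≤ 1 and β > 1, the Beta density is monotone decreasing on [0,1]; the mode is at 0.
Mean = 1/(1+19) = 0.050.

MAP: 0.000. Posterior mean: 0.050.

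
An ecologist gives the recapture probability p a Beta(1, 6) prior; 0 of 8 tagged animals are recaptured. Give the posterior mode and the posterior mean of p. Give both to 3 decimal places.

MAP: 0.000. Posterior mean: 0.067.

Posterior: Beta(1+0, 6+8) = Beta(1, 14).
Since α = 1 ≤ 1 and β > 1, the Beta density is monotone decreasing on [0,1]; the mode is at 0.
Mean = 1/(1+14) = 0.067.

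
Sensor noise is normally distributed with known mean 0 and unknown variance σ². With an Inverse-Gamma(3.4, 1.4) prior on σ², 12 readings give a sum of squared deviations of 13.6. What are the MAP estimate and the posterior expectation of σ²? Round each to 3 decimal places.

Posterior: Inverse-Gamma(shape = 3.4+12/2 = 9.4, scale = 1.4+13.6/2 = 8.2).
Mode = β/(α+1) = 8.2/10.4 = 0.788.
Mean = β/(α−1) = 8.2/8.4 = 0.976.
Mean > mode: the posterior has a right tail.

σ²_MAP = 0.788, E[σ²|data] = 0.976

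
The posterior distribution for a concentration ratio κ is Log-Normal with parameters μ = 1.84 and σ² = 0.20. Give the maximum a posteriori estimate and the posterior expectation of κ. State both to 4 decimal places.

MAP = 5.1552, posterior mean = 6.9588

Mode = exp(μ − σ²) = exp(1.64) = 5.1552.
Mean = exp(μ + σ²/2) = exp(1.940) = 6.9588.
Right-skewed posterior ⇒ mode < mean.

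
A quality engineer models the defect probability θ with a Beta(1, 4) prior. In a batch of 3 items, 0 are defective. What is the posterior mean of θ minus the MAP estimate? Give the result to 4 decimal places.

0.1250

Posterior: Beta(1+0, 4+3) = Beta(1, 7).
Since α = 1 ≤ 1 and β > 1, the Beta density is monotone decreasing on [0,1]; the mode is at 0.
Mean = 1/(1+7) = 0.1250.
Difference = 0.1250 − 0.0000 = 0.1250.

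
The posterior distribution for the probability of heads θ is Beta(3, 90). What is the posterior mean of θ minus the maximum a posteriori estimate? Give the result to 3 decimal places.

0.010

Mode = (3−1)/(3+90−2) = 2/91 = 0.022.
Mean = 3/(3+90) = 3/93 = 0.032.
Difference = 0.032 − 0.022 = 0.010.
Mean > mode: the posterior has a right tail.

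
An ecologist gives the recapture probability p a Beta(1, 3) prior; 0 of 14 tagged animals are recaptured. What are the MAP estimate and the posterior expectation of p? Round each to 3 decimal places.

Posterior: Beta(1+0, 3+14) = Beta(1, 17).
Since α = 1 ≤ 1 and β > 1, the Beta density is monotone decreasing on [0,1]; the mode is at 0.
Mean = 1/(1+17) = 0.056.

MAP = 0.000; posterior mean = 0.056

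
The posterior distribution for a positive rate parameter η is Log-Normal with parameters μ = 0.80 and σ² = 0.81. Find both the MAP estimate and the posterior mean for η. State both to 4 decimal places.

η_MAP = 0.9900, E[η|data] = 3.3368

Mode = exp(μ − σ²) = exp(-0.01) = 0.9900.
Mean = exp(μ + σ²/2) = exp(1.205) = 3.3368.
The posterior is right-skewed, so the mean exceeds the mode.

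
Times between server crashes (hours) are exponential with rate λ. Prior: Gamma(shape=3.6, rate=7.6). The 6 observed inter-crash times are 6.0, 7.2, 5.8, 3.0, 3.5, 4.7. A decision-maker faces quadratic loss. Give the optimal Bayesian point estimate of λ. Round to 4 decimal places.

Σ times = 30.2. Posterior: Gamma(shape = 3.6+6 = 9.6, rate = 7.6+30.2 = 37.8).
Mode = (α−1)/β = 8.6/37.8 = 0.2275.
Mean = α/β = 9.6/37.8 = 0.2540.
Quadratic loss ⇒ the optimal estimator is the posterior mean.

0.2540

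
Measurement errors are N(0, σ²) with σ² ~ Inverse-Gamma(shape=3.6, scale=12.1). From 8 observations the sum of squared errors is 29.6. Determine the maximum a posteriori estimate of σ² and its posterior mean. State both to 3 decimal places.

MAP: 3.128. Posterior mean: 4.076.

Posterior: Inverse-Gamma(shape = 3.6+8/2 = 7.6, scale = 12.1+29.6/2 = 26.9).
Mode = β/(α+1) = 26.9/8.6 = 3.128.
Mean = β/(α−1) = 26.9/6.6 = 4.076.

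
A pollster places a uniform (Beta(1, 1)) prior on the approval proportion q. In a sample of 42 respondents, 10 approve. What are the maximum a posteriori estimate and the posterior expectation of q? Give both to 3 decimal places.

MAP = 0.238; posterior mean = 0.250

Posterior: Beta(1+10, 1+32) = Beta(11, 33).
Mode = (11−1)/(11+33−2) = 10/42 = 0.238.
With a flat prior the MAP equals the MLE, 10/42.
Mean = 11/(11+33) = 11/44 = 0.250.
The posterior is right-skewed, so the mean exceeds the mode.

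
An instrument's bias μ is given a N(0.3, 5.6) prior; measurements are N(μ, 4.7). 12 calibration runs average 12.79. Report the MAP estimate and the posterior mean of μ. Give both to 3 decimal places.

Posterior for μ is Normal. Precision-weighted mean: (1/5.6·0.3 + 12/4.7·12.79) / (1/5.6 + 12/4.7) = 11.974.
A Normal posterior is symmetric, so mode = mean.

MAP: 11.974. Posterior mean: 11.974.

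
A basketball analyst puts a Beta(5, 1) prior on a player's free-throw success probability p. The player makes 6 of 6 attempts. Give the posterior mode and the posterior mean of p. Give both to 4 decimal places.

Posterior: Beta(5+6, 1+0) = Beta(11, 1).
Since β = 1 ≤ 1 and α > 1, the Beta density is monotone increasing on [0,1]; the mode is at 1.
Mean = 11/(11+1) = 0.9167.

MAP = 1.0000, posterior mean = 0.9167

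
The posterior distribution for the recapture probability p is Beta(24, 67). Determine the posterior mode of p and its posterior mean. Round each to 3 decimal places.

MAP: 0.258. Posterior mean: 0.264.

Mode = (24−1)/(24+67−2) = 23/89 = 0.258.
Mean = 24/(24+67) = 24/91 = 0.264.
The posterior is right-skewed, so the mean exceeds the mode.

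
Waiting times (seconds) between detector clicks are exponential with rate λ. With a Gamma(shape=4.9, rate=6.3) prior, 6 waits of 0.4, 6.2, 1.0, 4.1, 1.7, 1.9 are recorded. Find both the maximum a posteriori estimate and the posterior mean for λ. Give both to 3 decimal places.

Σ times = 15.3. Posterior: Gamma(shape = 4.9+6 = 10.9, rate = 6.3+15.3 = 21.6).
Mode = (α−1)/β = 9.9/21.6 = 0.458.
Mean = α/β = 10.9/21.6 = 0.505.

MAP = 0.458; posterior mean = 0.505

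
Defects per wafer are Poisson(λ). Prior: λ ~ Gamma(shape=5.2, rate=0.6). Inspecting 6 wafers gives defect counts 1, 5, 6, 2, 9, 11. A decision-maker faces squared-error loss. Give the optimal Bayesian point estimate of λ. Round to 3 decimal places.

Σ counts = 34. Posterior: Gamma(shape = 5.2+34 = 39.2, rate = 0.6+6 = 6.6).
Mode = (α−1)/β = 38.2/6.6 = 5.788.
Mean = α/β = 39.2/6.6 = 5.939.
Squared-error loss ⇒ the optimal estimator is the posterior mean.

5.939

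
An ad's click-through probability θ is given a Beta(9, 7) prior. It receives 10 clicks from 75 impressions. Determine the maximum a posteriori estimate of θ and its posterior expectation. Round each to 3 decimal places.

Posterior: Beta(9+10, 7+65) = Beta(19, 72).
Mode = (19−1)/(19+72−2) = 18/89 = 0.202.
Mean = 19/(19+72) = 19/91 = 0.209.
The mean is pulled above the mode by the posterior's right skew.

MAP = 0.202; posterior mean = 0.209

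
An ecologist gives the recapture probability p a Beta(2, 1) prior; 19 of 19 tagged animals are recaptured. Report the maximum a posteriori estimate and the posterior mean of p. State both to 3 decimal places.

Posterior: Beta(2+19, 1+0) = Beta(21, 1).
Since β = 1 ≤ 1 and α > 1, the Beta density is monotone increasing on [0,1]; the mode is at 1.
Mean = 21/(21+1) = 0.955.

maximum a posteriori estimate = 1.000, posterior mean = 0.955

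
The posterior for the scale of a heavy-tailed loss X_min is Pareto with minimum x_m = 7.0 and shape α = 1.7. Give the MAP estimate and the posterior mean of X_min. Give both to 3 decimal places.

The Pareto density is strictly decreasing on [x_m, ∞), so the mode is x_m = 7.000.
Mean = α·x_m/(α−1) = 1.7·7.0/0.7 = 17.000.
The mean is pulled above the mode by the posterior's right skew.

MAP = 7.000; posterior mean = 17.000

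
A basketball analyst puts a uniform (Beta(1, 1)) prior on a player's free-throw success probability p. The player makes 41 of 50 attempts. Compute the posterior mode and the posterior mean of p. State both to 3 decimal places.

p_MAP = 0.820, E[p|data] = 0.808

Posterior: Beta(1+41, 1+9) = Beta(42, 10).
Mode = (42−1)/(42+10−2) = 41/50 = 0.820.
Mean = 42/(42+10) = 42/52 = 0.808.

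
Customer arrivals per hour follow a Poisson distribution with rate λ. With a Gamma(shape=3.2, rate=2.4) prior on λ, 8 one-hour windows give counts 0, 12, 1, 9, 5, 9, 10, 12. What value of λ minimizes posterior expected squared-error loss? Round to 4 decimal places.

Σ counts = 58. Posterior: Gamma(shape = 3.2+58 = 61.2, rate = 2.4+8 = 10.4).
Mode = (α−1)/β = 60.2/10.4 = 5.7885.
Mean = α/β = 61.2/10.4 = 5.8846.
Squared-error loss ⇒ the optimal estimator is the posterior mean.

5.8846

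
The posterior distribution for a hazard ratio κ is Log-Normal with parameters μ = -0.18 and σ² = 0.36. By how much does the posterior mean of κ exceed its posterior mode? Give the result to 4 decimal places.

Mode = exp(μ − σ²) = exp(-0.54) = 0.5827.
Mean = exp(μ + σ²/2) = exp(0.000) = 1.0000.
Difference = 1.0000 − 0.5827 = 0.4173.
Right-skewed posterior ⇒ mode < mean.

0.4173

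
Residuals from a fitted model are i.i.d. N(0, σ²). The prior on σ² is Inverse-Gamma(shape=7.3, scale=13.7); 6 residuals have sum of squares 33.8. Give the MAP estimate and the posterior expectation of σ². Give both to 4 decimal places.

Posterior: Inverse-Gamma(shape = 7.3+6/2 = 10.3, scale = 13.7+33.8/2 = 30.6).
Mode = β/(α+1) = 30.6/11.3 = 2.7080.
Mean = β/(α−1) = 30.6/9.3 = 3.2903.

σ²_MAP = 2.7080, E[σ²|data] = 3.2903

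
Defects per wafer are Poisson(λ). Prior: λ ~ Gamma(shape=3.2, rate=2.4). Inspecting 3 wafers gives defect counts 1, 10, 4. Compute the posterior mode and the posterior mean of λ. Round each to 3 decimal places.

Σ counts = 15. Posterior: Gamma(shape = 3.2+15 = 18.2, rate = 2.4+3 = 5.4).
Mode = (α−1)/β = 17.2/5.4 = 3.185.
Mean = α/β = 18.2/5.4 = 3.370.

λ_MAP = 3.185, E[λ|data] = 3.370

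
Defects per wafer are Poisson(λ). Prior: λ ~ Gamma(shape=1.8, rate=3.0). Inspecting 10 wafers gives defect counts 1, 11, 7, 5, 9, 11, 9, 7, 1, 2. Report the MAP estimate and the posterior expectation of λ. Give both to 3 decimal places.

MAP estimate = 4.908, posterior expectation = 4.985

Σ counts = 63. Posterior: Gamma(shape = 1.8+63 = 64.8, rate = 3.0+10 = 13.0).
Mode = (α−1)/β = 63.8/13.0 = 4.908.
Mean = α/β = 64.8/13.0 = 4.985.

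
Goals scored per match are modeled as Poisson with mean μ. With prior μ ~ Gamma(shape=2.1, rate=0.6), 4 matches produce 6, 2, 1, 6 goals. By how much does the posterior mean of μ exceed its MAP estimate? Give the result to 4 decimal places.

Σ counts = 15. Posterior: Gamma(shape = 2.1+15 = 17.1, rate = 0.6+4 = 4.6).
Mode = (α−1)/β = 16.1/4.6 = 3.5000.
Mean = α/β = 17.1/4.6 = 3.7174.
Difference = 3.7174 − 3.5000 = 0.2174.

0.2174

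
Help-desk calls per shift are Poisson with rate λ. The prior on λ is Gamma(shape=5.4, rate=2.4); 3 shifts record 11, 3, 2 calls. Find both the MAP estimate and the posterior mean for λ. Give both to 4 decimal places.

Σ counts = 16. Posterior: Gamma(shape = 5.4+16 = 21.4, rate = 2.4+3 = 5.4).
Mode = (α−1)/β = 20.4/5.4 = 3.7778.
Mean = α/β = 21.4/5.4 = 3.9630.

MAP = 3.7778, posterior mean = 3.9630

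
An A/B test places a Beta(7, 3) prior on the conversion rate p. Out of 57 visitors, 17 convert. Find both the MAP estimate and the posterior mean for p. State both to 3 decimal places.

Posterior: Beta(7+17, 3+40) = Beta(24, 43).
Mode = (24−1)/(24+43−2) = 23/65 = 0.354.
Mean = 24/(24+43) = 24/67 = 0.358.
Right-skewed posterior ⇒ mode < mean.

MAP: 0.354. Posterior mean: 0.358.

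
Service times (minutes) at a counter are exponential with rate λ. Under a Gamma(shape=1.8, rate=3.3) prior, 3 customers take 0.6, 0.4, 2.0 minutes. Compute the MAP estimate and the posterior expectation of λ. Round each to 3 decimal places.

Σ times = 3.0. Posterior: Gamma(shape = 1.8+3 = 4.8, rate = 3.3+3.0 = 6.3).
Mode = (α−1)/β = 3.8/6.3 = 0.603.
Mean = α/β = 4.8/6.3 = 0.762.
The mean is pulled above the mode by the posterior's right skew.

MAP: 0.603. Posterior mean: 0.762.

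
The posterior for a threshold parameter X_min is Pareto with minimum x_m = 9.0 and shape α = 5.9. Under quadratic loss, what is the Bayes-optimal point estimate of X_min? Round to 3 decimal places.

10.837

The Pareto density is strictly decreasing on [x_m, ∞), so the mode is x_m = 9.000.
Mean = α·x_m/(α−1) = 5.9·9.0/4.9 = 10.837.
Quadratic loss ⇒ the optimal estimator is the posterior mean.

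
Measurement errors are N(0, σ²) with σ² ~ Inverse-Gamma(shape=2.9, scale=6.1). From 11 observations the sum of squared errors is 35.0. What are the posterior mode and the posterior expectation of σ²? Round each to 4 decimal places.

Posterior: Inverse-Gamma(shape = 2.9+11/2 = 8.4, scale = 6.1+35.0/2 = 23.6).
Mode = β/(α+1) = 23.6/9.4 = 2.5106.
Mean = β/(α−1) = 23.6/7.4 = 3.1892.

MAP = 2.5106, posterior mean = 3.1892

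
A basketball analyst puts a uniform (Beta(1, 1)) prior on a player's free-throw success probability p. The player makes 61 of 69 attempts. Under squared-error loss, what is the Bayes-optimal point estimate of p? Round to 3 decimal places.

0.873

Posterior: Beta(1+61, 1+8) = Beta(62, 9).
Mode = (62−1)/(62+9−2) = 61/69 = 0.884.
With a flat prior the MAP equals the MLE, 61/69.
Mean = 62/(62+9) = 62/71 = 0.873.
Squared-error loss ⇒ the optimal estimator is the posterior mean.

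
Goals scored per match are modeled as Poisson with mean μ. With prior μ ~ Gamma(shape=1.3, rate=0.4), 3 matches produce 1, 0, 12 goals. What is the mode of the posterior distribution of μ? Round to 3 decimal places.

Σ counts = 13. Posterior: Gamma(shape = 1.3+13 = 14.3, rate = 0.4+3 = 3.4).
Mode = (α−1)/β = 13.3/3.4 = 3.912.
Mean = α/β = 14.3/3.4 = 4.206.
This is the posterior mode — the MAP estimate.

3.912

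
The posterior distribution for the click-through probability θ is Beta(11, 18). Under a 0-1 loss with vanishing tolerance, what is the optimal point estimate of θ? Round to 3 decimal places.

Mode = (11−1)/(11+18−2) = 10/27 = 0.370.
Mean = 11/(11+18) = 11/29 = 0.379.
This is the posterior mode — the MAP estimate.

0.370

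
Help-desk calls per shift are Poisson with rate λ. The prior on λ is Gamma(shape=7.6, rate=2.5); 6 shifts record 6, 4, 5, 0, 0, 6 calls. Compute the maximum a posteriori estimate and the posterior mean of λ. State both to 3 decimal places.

Σ counts = 21. Posterior: Gamma(shape = 7.6+21 = 28.6, rate = 2.5+6 = 8.5).
Mode = (α−1)/β = 27.6/8.5 = 3.247.
Mean = α/β = 28.6/8.5 = 3.365.
The posterior is right-skewed, so the mean exceeds the mode.

λ_MAP = 3.247, E[λ|data] = 3.365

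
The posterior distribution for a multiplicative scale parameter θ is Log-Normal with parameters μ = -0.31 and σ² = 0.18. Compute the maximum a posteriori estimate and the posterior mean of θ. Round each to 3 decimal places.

MAP = 0.613, posterior mean = 0.803

Mode = exp(μ − σ²) = exp(-0.49) = 0.613.
Mean = exp(μ + σ²/2) = exp(-0.220) = 0.803.
The mean is pulled above the mode by the posterior's right skew.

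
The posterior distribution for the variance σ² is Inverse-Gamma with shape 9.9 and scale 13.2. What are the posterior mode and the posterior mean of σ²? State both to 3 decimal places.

MAP = 1.211, posterior mean = 1.483

Mode = β/(α+1) = 13.2/10.9 = 1.211.
Mean = β/(α−1) = 13.2/8.9 = 1.483.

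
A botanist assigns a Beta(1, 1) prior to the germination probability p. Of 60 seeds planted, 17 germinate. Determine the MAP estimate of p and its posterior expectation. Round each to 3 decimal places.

Posterior: Beta(1+17, 1+43) = Beta(18, 44).
Mode = (18−1)/(18+44−2) = 17/60 = 0.283.
With a flat prior the MAP equals the MLE, 17/60.
Mean = 18/(18+44) = 18/62 = 0.290.

MAP: 0.283. Posterior mean: 0.290.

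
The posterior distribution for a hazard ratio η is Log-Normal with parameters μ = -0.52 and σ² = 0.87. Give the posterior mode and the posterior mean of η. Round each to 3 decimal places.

Mode = exp(μ − σ²) = exp(-1.39) = 0.249.
Mean = exp(μ + σ²/2) = exp(-0.085) = 0.919.

MAP: 0.249. Posterior mean: 0.919.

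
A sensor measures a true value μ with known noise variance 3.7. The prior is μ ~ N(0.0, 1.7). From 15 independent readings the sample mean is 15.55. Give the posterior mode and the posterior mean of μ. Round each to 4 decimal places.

MAP = 13.5796; posterior mean = 13.5796

Posterior for μ is Normal. Precision-weighted mean: (1/1.7·0.0 + 15/3.7·15.55) / (1/1.7 + 15/3.7) = 13.5796.
A Normal posterior is symmetric, so mode = mean.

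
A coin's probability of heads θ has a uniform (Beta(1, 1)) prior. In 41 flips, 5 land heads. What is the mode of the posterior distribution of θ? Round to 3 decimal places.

Posterior: Beta(1+5, 1+36) = Beta(6, 37).
Mode = (6−1)/(6+37−2) = 5/41 = 0.122.
With a flat prior the MAP equals the MLE, 5/41.
Mean = 6/(6+37) = 6/43 = 0.140.
This is the posterior mode — the MAP estimate.

0.122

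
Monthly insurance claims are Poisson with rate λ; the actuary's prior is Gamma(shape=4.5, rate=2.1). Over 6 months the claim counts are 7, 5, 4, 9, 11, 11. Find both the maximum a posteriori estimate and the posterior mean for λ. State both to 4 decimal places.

Σ counts = 47. Posterior: Gamma(shape = 4.5+47 = 51.5, rate = 2.1+6 = 8.1).
Mode = (α−1)/β = 50.5/8.1 = 6.2346.
Mean = α/β = 51.5/8.1 = 6.3580.
Mean > mode: the posterior has a right tail.

MAP = 6.2346, posterior mean = 6.3580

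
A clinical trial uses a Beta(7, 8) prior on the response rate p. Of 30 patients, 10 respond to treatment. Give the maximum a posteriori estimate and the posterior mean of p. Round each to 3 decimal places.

Posterior: Beta(7+10, 8+20) = Beta(17, 28).
Mode = (17−1)/(17+28−2) = 16/43 = 0.372.
Mean = 17/(17+28) = 17/45 = 0.378.
Mean > mode: the posterior has a right tail.

MAP: 0.372. Posterior mean: 0.378.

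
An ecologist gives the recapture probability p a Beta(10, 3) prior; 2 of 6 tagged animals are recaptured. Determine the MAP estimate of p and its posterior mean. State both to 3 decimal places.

MAP estimate = 0.647, posterior mean = 0.632

Posterior: Beta(10+2, 3+4) = Beta(12, 7).
Mode = (12−1)/(12+7−2) = 11/17 = 0.647.
Mean = 12/(12+7) = 12/19 = 0.632.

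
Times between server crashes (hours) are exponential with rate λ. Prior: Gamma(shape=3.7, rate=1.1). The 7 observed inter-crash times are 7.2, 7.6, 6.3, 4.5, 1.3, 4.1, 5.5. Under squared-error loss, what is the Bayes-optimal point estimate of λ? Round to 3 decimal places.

Σ times = 36.5. Posterior: Gamma(shape = 3.7+7 = 10.7, rate = 1.1+36.5 = 37.6).
Mode = (α−1)/β = 9.7/37.6 = 0.258.
Mean = α/β = 10.7/37.6 = 0.285.
Squared-error loss ⇒ the optimal estimator is the posterior mean.

0.285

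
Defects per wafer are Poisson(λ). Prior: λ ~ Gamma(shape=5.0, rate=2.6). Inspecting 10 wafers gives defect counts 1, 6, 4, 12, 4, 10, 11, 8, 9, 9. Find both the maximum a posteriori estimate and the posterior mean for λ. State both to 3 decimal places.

Σ counts = 74. Posterior: Gamma(shape = 5.0+74 = 79.0, rate = 2.6+10 = 12.6).
Mode = (α−1)/β = 78.0/12.6 = 6.190.
Mean = α/β = 79.0/12.6 = 6.270.
The posterior is right-skewed, so the mean exceeds the mode.

λ_MAP = 6.190, E[λ|data] = 6.270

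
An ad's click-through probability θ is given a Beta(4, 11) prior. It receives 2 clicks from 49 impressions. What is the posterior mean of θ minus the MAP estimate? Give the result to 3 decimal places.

0.013

Posterior: Beta(4+2, 11+47) = Beta(6, 58).
Mode = (6−1)/(6+58−2) = 5/62 = 0.081.
Mean = 6/(6+58) = 6/64 = 0.094.
Difference = 0.094 − 0.081 = 0.013.
The mean is pulled above the mode by the posterior's right skew.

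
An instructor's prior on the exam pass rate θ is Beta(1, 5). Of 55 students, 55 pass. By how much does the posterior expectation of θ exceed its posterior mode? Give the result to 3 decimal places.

-0.014

Posterior: Beta(1+55, 5+0) = Beta(56, 5).
Mode = (56−1)/(56+5−2) = 55/59 = 0.932.
Mean = 56/(56+5) = 56/61 = 0.918.
Difference = 0.918 − 0.932 = -0.014.
The mean is pulled below the mode by the posterior's left skew.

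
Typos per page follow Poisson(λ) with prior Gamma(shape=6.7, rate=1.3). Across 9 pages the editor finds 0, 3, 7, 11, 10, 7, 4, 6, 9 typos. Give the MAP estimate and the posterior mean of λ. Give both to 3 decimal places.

Σ counts = 57. Posterior: Gamma(shape = 6.7+57 = 63.7, rate = 1.3+9 = 10.3).
Mode = (α−1)/β = 62.7/10.3 = 6.087.
Mean = α/β = 63.7/10.3 = 6.184.
The posterior is right-skewed, so the mean exceeds the mode.

MAP estimate = 6.087, posterior mean = 6.184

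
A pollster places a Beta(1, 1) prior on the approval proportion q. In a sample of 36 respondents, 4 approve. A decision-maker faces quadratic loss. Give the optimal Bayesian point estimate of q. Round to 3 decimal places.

0.132

Posterior: Beta(1+4, 1+32) = Beta(5, 33).
Mode = (5−1)/(5+33−2) = 4/36 = 0.111.
Mean = 5/(5+33) = 5/38 = 0.132.
Quadratic loss ⇒ the optimal estimator is the posterior mean.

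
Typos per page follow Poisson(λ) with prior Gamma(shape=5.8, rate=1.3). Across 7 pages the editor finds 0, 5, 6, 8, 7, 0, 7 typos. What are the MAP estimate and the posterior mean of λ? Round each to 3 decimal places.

Σ counts = 33. Posterior: Gamma(shape = 5.8+33 = 38.8, rate = 1.3+7 = 8.3).
Mode = (α−1)/β = 37.8/8.3 = 4.554.
Mean = α/β = 38.8/8.3 = 4.675.
Mean > mode: the posterior has a right tail.

λ_MAP = 4.554, E[λ|data] = 4.675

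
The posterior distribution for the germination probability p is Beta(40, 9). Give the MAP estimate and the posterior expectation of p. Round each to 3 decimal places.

p_MAP = 0.830, E[p|data] = 0.816

Mode = (40−1)/(40+9−2) = 39/47 = 0.830.
Mean = 40/(40+9) = 40/49 = 0.816.
The posterior is left-skewed, so the mode exceeds the mean.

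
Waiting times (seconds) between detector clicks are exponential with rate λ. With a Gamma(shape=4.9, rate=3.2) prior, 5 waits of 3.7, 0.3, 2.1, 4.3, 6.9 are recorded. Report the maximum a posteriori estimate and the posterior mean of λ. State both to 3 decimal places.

Σ times = 17.3. Posterior: Gamma(shape = 4.9+5 = 9.9, rate = 3.2+17.3 = 20.5).
Mode = (α−1)/β = 8.9/20.5 = 0.434.
Mean = α/β = 9.9/20.5 = 0.483.
The posterior is right-skewed, so the mean exceeds the mode.

MAP = 0.434; posterior mean = 0.483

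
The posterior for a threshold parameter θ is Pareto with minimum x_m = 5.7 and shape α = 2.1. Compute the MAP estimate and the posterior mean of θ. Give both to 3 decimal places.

The Pareto density is strictly decreasing on [x_m, ∞), so the mode is x_m = 5.700.
Mean = α·x_m/(α−1) = 2.1·5.7/1.1 = 10.882.
The mean is pulled above the mode by the posterior's right skew.

MAP = 5.700, posterior mean = 10.882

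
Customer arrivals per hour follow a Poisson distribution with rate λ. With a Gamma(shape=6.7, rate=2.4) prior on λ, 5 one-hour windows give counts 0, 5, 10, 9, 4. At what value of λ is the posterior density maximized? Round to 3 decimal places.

Σ counts = 28. Posterior: Gamma(shape = 6.7+28 = 34.7, rate = 2.4+5 = 7.4).
Mode = (α−1)/β = 33.7/7.4 = 4.554.
Mean = α/β = 34.7/7.4 = 4.689.
This is the posterior mode — the MAP estimate.

4.554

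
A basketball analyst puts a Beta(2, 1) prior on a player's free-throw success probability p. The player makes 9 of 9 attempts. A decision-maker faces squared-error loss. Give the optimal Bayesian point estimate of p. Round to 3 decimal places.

Posterior: Beta(2+9, 1+0) = Beta(11, 1).
Since β = 1 ≤ 1 and α > 1, the Beta density is monotone increasing on [0,1]; the mode is at 1.
Mean = 11/(11+1) = 0.917.
Squared-error loss ⇒ the optimal estimator is the posterior mean.

0.917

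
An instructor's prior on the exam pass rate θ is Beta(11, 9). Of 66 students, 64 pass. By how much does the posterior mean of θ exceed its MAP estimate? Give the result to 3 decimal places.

Posterior: Beta(11+64, 9+2) = Beta(75, 11).
Mode = (75−1)/(75+11−2) = 74/84 = 0.881.
Mean = 75/(75+11) = 75/86 = 0.872.
Difference = 0.872 − 0.881 = -0.009.

-0.009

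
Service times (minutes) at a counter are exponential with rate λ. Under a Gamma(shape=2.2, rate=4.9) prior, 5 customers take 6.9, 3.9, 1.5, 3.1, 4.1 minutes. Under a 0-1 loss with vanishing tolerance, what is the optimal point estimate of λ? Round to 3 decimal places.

0.254

Σ times = 19.5. Posterior: Gamma(shape = 2.2+5 = 7.2, rate = 4.9+19.5 = 24.4).
Mode = (α−1)/β = 6.2/24.4 = 0.254.
Mean = α/β = 7.2/24.4 = 0.295.
This is the posterior mode — the MAP estimate.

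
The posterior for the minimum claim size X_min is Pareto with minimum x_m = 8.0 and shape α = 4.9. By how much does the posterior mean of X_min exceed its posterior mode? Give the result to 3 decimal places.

2.051

The Pareto density is strictly decreasing on [x_m, ∞), so the mode is x_m = 8.000.
Mean = α·x_m/(α−1) = 4.9·8.0/3.9 = 10.051.
Difference = 10.051 − 8.000 = 2.051.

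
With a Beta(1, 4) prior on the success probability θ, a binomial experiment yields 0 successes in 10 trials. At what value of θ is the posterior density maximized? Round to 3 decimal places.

0.000

Posterior: Beta(1+0, 4+10) = Beta(1, 14).
Since α = 1 ≤ 1 and β > 1, the Beta density is monotone decreasing on [0,1]; the mode is at 0.
Mean = 1/(1+14) = 0.067.
This is the posterior mode — the MAP estimate.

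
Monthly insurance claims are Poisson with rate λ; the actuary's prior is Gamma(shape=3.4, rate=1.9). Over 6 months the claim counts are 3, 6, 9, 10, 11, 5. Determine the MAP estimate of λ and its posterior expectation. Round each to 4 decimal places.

Σ counts = 44. Posterior: Gamma(shape = 3.4+44 = 47.4, rate = 1.9+6 = 7.9).
Mode = (α−1)/β = 46.4/7.9 = 5.8734.
Mean = α/β = 47.4/7.9 = 6.0000.

MAP = 5.8734, posterior mean = 6.0000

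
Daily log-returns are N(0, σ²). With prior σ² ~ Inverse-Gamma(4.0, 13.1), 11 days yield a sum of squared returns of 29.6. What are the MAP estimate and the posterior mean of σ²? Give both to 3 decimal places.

MAP = 2.657; posterior mean = 3.282

Posterior: Inverse-Gamma(shape = 4.0+11/2 = 9.5, scale = 13.1+29.6/2 = 27.9).
Mode = β/(α+1) = 27.9/10.5 = 2.657.
Mean = β/(α−1) = 27.9/8.5 = 3.282.
Mean > mode: the posterior has a right tail.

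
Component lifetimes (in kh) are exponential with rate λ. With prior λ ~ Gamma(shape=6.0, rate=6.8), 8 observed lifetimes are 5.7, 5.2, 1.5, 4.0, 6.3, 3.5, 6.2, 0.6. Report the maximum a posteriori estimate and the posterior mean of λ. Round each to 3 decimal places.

maximum a posteriori estimate = 0.327, posterior mean = 0.352

Σ times = 33.0. Posterior: Gamma(shape = 6.0+8 = 14.0, rate = 6.8+33.0 = 39.8).
Mode = (α−1)/β = 13.0/39.8 = 0.327.
Mean = α/β = 14.0/39.8 = 0.352.
The mean is pulled above the mode by the posterior's right skew.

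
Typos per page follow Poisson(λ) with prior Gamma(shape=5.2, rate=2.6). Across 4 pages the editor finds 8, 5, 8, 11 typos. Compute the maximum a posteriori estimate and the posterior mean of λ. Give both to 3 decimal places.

λ_MAP = 5.485, E[λ|data] = 5.636

Σ counts = 32. Posterior: Gamma(shape = 5.2+32 = 37.2, rate = 2.6+4 = 6.6).
Mode = (α−1)/β = 36.2/6.6 = 5.485.
Mean = α/β = 37.2/6.6 = 5.636.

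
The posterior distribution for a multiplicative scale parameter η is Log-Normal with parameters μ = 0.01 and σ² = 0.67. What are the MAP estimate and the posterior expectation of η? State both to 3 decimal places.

MAP: 0.517. Posterior mean: 1.412.

Mode = exp(μ − σ²) = exp(-0.66) = 0.517.
Mean = exp(μ + σ²/2) = exp(0.345) = 1.412.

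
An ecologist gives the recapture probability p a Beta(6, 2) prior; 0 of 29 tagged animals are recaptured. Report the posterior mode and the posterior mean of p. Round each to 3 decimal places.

MAP: 0.143. Posterior mean: 0.162.

Posterior: Beta(6+0, 2+29) = Beta(6, 31).
Mode = (6−1)/(6+31−2) = 5/35 = 0.143.
Mean = 6/(6+31) = 6/37 = 0.162.
The posterior is right-skewed, so the mean exceeds the mode.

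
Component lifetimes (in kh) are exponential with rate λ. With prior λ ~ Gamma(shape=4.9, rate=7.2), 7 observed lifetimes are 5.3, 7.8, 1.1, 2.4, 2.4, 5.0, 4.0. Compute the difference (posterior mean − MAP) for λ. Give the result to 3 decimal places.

0.028

Σ times = 28.0. Posterior: Gamma(shape = 4.9+7 = 11.9, rate = 7.2+28.0 = 35.2).
Mode = (α−1)/β = 10.9/35.2 = 0.310.
Mean = α/β = 11.9/35.2 = 0.338.
Difference = 0.338 − 0.310 = 0.028.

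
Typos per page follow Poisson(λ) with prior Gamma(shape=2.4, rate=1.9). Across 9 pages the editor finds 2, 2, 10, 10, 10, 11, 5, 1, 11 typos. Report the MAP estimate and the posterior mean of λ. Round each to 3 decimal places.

MAP = 5.817; posterior mean = 5.908

Σ counts = 62. Posterior: Gamma(shape = 2.4+62 = 64.4, rate = 1.9+9 = 10.9).
Mode = (α−1)/β = 63.4/10.9 = 5.817.
Mean = α/β = 64.4/10.9 = 5.908.
Mean > mode: the posterior has a right tail.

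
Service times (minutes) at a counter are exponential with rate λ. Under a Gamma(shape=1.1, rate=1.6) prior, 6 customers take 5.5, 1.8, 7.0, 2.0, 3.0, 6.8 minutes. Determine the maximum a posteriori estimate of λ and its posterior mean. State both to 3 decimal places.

Σ times = 26.1. Posterior: Gamma(shape = 1.1+6 = 7.1, rate = 1.6+26.1 = 27.7).
Mode = (α−1)/β = 6.1/27.7 = 0.220.
Mean = α/β = 7.1/27.7 = 0.256.
Mean > mode: the posterior has a right tail.

maximum a posteriori estimate = 0.220, posterior mean = 0.256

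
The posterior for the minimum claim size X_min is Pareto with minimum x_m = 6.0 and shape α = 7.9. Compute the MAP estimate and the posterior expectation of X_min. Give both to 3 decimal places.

The Pareto density is strictly decreasing on [x_m, ∞), so the mode is x_m = 6.000.
Mean = α·x_m/(α−1) = 7.9·6.0/6.9 = 6.870.
Right-skewed posterior ⇒ mode < mean.

MAP = 6.000, posterior mean = 6.870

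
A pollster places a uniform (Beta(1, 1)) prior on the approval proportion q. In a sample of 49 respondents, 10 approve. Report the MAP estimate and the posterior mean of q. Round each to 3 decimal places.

MAP = 0.204; posterior mean = 0.216

Posterior: Beta(1+10, 1+39) = Beta(11, 40).
Mode = (11−1)/(11+40−2) = 10/49 = 0.204.
With a flat prior the MAP equals the MLE, 10/49.
Mean = 11/(11+40) = 11/51 = 0.216.
The mean is pulled above the mode by the posterior's right skew.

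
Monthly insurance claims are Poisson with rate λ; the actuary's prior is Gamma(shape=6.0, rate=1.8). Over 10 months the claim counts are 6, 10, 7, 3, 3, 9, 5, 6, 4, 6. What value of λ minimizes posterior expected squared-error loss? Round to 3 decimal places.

5.508

Σ counts = 59. Posterior: Gamma(shape = 6.0+59 = 65.0, rate = 1.8+10 = 11.8).
Mode = (α−1)/β = 64.0/11.8 = 5.424.
Mean = α/β = 65.0/11.8 = 5.508.
Squared-error loss ⇒ the optimal estimator is the posterior mean.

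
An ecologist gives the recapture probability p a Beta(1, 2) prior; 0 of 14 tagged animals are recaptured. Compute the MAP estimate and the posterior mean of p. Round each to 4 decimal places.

Posterior: Beta(1+0, 2+14) = Beta(1, 16).
Since α = 1 ≤ 1 and β > 1, the Beta density is monotone decreasing on [0,1]; the mode is at 0.
Mean = 1/(1+16) = 0.0588.
The posterior is right-skewed, so the mean exceeds the mode.

MAP = 0.0000; posterior mean = 0.0588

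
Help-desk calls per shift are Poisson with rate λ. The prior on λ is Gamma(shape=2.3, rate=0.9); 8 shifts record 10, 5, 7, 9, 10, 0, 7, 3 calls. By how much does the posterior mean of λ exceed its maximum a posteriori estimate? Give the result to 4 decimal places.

Σ counts = 51. Posterior: Gamma(shape = 2.3+51 = 53.3, rate = 0.9+8 = 8.9).
Mode = (α−1)/β = 52.3/8.9 = 5.8764.
Mean = α/β = 53.3/8.9 = 5.9888.
Difference = 5.9888 − 5.8764 = 0.1124.
The mean is pulled above the mode by the posterior's right skew.

0.1124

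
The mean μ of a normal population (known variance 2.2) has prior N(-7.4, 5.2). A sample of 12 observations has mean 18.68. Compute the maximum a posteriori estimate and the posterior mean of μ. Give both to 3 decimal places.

Posterior for μ is Normal. Precision-weighted mean: (1/5.2·-7.4 + 12/2.2·18.68) / (1/5.2 + 12/2.2) = 17.792.
A Normal posterior is symmetric, so mode = mean.

maximum a posteriori estimate = 17.792, posterior mean = 17.792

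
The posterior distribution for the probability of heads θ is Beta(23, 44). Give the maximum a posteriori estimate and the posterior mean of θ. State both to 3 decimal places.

Mode = (23−1)/(23+44−2) = 22/65 = 0.338.
Mean = 23/(23+44) = 23/67 = 0.343.
The mean is pulled above the mode by the posterior's right skew.

MAP = 0.338; posterior mean = 0.343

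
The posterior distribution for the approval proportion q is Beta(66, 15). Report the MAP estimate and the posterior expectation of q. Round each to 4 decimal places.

MAP: 0.8228. Posterior mean: 0.8148.

Mode = (66−1)/(66+15−2) = 65/79 = 0.8228.
Mean = 66/(66+15) = 66/81 = 0.8148.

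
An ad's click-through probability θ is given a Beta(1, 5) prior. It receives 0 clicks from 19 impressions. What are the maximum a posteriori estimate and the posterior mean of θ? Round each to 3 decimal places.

θ_MAP = 0.000, E[θ|data] = 0.040

Posterior: Beta(1+0, 5+19) = Beta(1, 24).
Since α = 1 ≤ 1 and β > 1, the Beta density is monotone decreasing on [0,1]; the mode is at 0.
Mean = 1/(1+24) = 0.040.
Right-skewed posterior ⇒ mode < mean.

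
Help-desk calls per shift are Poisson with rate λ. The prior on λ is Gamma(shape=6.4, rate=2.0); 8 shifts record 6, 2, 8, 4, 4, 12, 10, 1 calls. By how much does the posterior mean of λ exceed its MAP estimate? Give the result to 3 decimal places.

Σ counts = 47. Posterior: Gamma(shape = 6.4+47 = 53.4, rate = 2.0+8 = 10.0).
Mode = (α−1)/β = 52.4/10.0 = 5.240.
Mean = α/β = 53.4/10.0 = 5.340.
Difference = 5.340 − 5.240 = 0.100.
The posterior is right-skewed, so the mean exceeds the mode.

0.100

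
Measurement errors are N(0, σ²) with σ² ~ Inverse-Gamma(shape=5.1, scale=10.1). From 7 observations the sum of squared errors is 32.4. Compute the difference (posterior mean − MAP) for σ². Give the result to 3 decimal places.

0.721

Posterior: Inverse-Gamma(shape = 5.1+7/2 = 8.6, scale = 10.1+32.4/2 = 26.3).
Mode = β/(α+1) = 26.3/9.6 = 2.740.
Mean = β/(α−1) = 26.3/7.6 = 3.461.
Difference = 3.461 − 2.740 = 0.721.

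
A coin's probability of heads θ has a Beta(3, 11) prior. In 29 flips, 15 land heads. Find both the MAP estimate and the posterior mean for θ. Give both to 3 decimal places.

MAP = 0.415, posterior mean = 0.419

Posterior: Beta(3+15, 11+14) = Beta(18, 25).
Mode = (18−1)/(18+25−2) = 17/41 = 0.415.
Mean = 18/(18+25) = 18/43 = 0.419.
The mean is pulled above the mode by the posterior's right skew.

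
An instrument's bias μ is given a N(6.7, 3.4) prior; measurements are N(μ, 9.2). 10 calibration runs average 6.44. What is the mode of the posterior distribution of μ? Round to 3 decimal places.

Posterior for μ is Normal. Precision-weighted mean: (1/3.4·6.7 + 10/9.2·6.44) / (1/3.4 + 10/9.2) = 6.495.
A Normal posterior is symmetric, so mode = mean.
This is the posterior mode — the MAP estimate.

6.495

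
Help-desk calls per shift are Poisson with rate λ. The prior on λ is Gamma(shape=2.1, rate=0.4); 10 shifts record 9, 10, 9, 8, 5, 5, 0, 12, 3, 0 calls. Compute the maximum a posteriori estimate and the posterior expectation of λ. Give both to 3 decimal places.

Σ counts = 61. Posterior: Gamma(shape = 2.1+61 = 63.1, rate = 0.4+10 = 10.4).
Mode = (α−1)/β = 62.1/10.4 = 5.971.
Mean = α/β = 63.1/10.4 = 6.067.
Right-skewed posterior ⇒ mode < mean.

MAP: 5.971. Posterior mean: 6.067.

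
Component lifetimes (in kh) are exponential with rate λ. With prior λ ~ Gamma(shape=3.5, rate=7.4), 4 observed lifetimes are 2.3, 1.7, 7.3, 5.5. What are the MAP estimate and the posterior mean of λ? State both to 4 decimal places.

Σ times = 16.8. Posterior: Gamma(shape = 3.5+4 = 7.5, rate = 7.4+16.8 = 24.2).
Mode = (α−1)/β = 6.5/24.2 = 0.2686.
Mean = α/β = 7.5/24.2 = 0.3099.

MAP = 0.2686; posterior mean = 0.3099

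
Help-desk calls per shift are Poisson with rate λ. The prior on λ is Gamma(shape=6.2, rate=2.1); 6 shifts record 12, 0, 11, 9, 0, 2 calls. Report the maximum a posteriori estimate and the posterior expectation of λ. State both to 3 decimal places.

Σ counts = 34. Posterior: Gamma(shape = 6.2+34 = 40.2, rate = 2.1+6 = 8.1).
Mode = (α−1)/β = 39.2/8.1 = 4.840.
Mean = α/β = 40.2/8.1 = 4.963.
The mean is pulled above the mode by the posterior's right skew.

λ_MAP = 4.840, E[λ|data] = 4.963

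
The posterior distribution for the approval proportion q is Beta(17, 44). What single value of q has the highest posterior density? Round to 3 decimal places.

Mode = (17−1)/(17+44−2) = 16/59 = 0.271.
Mean = 17/(17+44) = 17/61 = 0.279.
This is the posterior mode — the MAP estimate.

0.271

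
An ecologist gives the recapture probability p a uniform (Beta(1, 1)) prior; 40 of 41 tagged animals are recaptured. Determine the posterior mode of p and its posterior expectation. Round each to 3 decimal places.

Posterior: Beta(1+40, 1+1) = Beta(41, 2).
Mode = (41−1)/(41+2−2) = 40/41 = 0.976.
With a flat prior the MAP equals the MLE, 40/41.
Mean = 41/(41+2) = 41/43 = 0.953.
The mean is pulled below the mode by the posterior's left skew.

MAP = 0.976; posterior mean = 0.953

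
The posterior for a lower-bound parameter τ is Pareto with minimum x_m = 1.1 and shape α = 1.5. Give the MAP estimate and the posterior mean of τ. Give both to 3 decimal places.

The Pareto density is strictly decreasing on [x_m, ∞), so the mode is x_m = 1.100.
Mean = α·x_m/(α−1) = 1.5·1.1/0.5 = 3.300.
Right-skewed posterior ⇒ mode < mean.

τ_MAP = 1.100, E[τ|data] = 3.300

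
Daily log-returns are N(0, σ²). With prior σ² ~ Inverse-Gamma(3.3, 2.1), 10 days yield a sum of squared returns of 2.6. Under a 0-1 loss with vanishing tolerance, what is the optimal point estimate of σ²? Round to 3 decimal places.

Posterior: Inverse-Gamma(shape = 3.3+10/2 = 8.3, scale = 2.1+2.6/2 = 3.4).
Mode = β/(α+1) = 3.4/9.3 = 0.366.
Mean = β/(α−1) = 3.4/7.3 = 0.466.
This is the posterior mode — the MAP estimate.

0.366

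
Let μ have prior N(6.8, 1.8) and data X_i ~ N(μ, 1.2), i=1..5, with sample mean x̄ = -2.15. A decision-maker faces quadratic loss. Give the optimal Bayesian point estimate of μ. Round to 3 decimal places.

Posterior for μ is Normal. Precision-weighted mean: (1/1.8·6.8 + 5/1.2·-2.15) / (1/1.8 + 5/1.2) = -1.097.
A Normal posterior is symmetric, so mode = mean.
Quadratic loss ⇒ the optimal estimator is the posterior mean.

-1.097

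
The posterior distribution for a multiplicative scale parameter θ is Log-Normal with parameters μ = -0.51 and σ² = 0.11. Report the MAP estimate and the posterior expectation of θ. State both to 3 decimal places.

MAP estimate = 0.538, posterior expectation = 0.634

Mode = exp(μ − σ²) = exp(-0.62) = 0.538.
Mean = exp(μ + σ²/2) = exp(-0.455) = 0.634.
Mean > mode: the posterior has a right tail.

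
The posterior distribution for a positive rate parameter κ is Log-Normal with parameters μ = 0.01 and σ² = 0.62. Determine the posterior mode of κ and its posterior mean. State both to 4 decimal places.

Mode = exp(μ − σ²) = exp(-0.61) = 0.5434.
Mean = exp(μ + σ²/2) = exp(0.320) = 1.3771.

MAP = 0.5434; posterior mean = 1.3771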